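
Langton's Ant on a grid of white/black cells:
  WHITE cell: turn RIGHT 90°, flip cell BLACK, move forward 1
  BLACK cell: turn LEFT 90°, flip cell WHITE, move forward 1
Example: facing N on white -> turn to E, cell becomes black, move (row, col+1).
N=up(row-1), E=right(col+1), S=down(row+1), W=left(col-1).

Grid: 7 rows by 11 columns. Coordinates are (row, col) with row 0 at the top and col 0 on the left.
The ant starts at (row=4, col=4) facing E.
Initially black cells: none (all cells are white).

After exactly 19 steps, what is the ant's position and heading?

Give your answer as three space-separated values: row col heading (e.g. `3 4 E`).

Step 1: on WHITE (4,4): turn R to S, flip to black, move to (5,4). |black|=1
Step 2: on WHITE (5,4): turn R to W, flip to black, move to (5,3). |black|=2
Step 3: on WHITE (5,3): turn R to N, flip to black, move to (4,3). |black|=3
Step 4: on WHITE (4,3): turn R to E, flip to black, move to (4,4). |black|=4
Step 5: on BLACK (4,4): turn L to N, flip to white, move to (3,4). |black|=3
Step 6: on WHITE (3,4): turn R to E, flip to black, move to (3,5). |black|=4
Step 7: on WHITE (3,5): turn R to S, flip to black, move to (4,5). |black|=5
Step 8: on WHITE (4,5): turn R to W, flip to black, move to (4,4). |black|=6
Step 9: on WHITE (4,4): turn R to N, flip to black, move to (3,4). |black|=7
Step 10: on BLACK (3,4): turn L to W, flip to white, move to (3,3). |black|=6
Step 11: on WHITE (3,3): turn R to N, flip to black, move to (2,3). |black|=7
Step 12: on WHITE (2,3): turn R to E, flip to black, move to (2,4). |black|=8
Step 13: on WHITE (2,4): turn R to S, flip to black, move to (3,4). |black|=9
Step 14: on WHITE (3,4): turn R to W, flip to black, move to (3,3). |black|=10
Step 15: on BLACK (3,3): turn L to S, flip to white, move to (4,3). |black|=9
Step 16: on BLACK (4,3): turn L to E, flip to white, move to (4,4). |black|=8
Step 17: on BLACK (4,4): turn L to N, flip to white, move to (3,4). |black|=7
Step 18: on BLACK (3,4): turn L to W, flip to white, move to (3,3). |black|=6
Step 19: on WHITE (3,3): turn R to N, flip to black, move to (2,3). |black|=7

Answer: 2 3 N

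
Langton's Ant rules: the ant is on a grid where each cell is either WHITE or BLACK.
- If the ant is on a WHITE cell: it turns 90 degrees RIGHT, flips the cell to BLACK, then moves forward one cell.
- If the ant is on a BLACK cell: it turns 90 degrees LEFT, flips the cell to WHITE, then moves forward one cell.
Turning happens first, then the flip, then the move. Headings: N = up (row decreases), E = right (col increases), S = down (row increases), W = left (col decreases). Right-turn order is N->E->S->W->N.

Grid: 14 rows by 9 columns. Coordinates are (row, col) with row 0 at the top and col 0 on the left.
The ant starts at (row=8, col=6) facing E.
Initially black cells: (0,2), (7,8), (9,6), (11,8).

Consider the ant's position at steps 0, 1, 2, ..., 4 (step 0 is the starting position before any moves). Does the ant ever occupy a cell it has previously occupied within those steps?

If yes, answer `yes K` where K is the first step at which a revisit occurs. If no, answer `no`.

Answer: no

Derivation:
Step 1: on WHITE (8,6): turn R to S, flip to black, move to (9,6). |black|=5 — new cell
Step 2: on BLACK (9,6): turn L to E, flip to white, move to (9,7). |black|=4 — new cell
Step 3: on WHITE (9,7): turn R to S, flip to black, move to (10,7). |black|=5 — new cell
Step 4: on WHITE (10,7): turn R to W, flip to black, move to (10,6). |black|=6 — new cell
No revisit within 4 steps.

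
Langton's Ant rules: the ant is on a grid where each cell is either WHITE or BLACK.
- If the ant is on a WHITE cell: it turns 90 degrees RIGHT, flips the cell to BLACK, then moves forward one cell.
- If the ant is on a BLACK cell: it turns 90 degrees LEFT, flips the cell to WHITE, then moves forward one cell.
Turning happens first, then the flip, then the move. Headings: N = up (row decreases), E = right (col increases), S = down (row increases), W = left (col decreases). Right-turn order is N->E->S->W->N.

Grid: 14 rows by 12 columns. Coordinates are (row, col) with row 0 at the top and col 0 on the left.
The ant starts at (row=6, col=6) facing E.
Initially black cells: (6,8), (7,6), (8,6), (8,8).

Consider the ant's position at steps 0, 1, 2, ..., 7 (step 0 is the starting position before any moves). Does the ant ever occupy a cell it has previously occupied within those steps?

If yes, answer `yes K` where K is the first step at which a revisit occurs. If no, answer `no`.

Answer: no

Derivation:
Step 1: on WHITE (6,6): turn R to S, flip to black, move to (7,6). |black|=5 — new cell
Step 2: on BLACK (7,6): turn L to E, flip to white, move to (7,7). |black|=4 — new cell
Step 3: on WHITE (7,7): turn R to S, flip to black, move to (8,7). |black|=5 — new cell
Step 4: on WHITE (8,7): turn R to W, flip to black, move to (8,6). |black|=6 — new cell
Step 5: on BLACK (8,6): turn L to S, flip to white, move to (9,6). |black|=5 — new cell
Step 6: on WHITE (9,6): turn R to W, flip to black, move to (9,5). |black|=6 — new cell
Step 7: on WHITE (9,5): turn R to N, flip to black, move to (8,5). |black|=7 — new cell
No revisit within 7 steps.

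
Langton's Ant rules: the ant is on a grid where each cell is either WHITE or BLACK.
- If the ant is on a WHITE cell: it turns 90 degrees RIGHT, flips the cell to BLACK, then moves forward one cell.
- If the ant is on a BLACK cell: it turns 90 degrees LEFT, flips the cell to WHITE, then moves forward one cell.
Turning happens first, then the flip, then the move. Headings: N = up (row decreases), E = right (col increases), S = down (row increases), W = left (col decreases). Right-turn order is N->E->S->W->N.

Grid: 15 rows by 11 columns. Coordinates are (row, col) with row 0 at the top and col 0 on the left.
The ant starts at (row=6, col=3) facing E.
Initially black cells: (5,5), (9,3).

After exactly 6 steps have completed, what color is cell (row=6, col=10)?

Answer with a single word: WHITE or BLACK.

Step 1: on WHITE (6,3): turn R to S, flip to black, move to (7,3). |black|=3
Step 2: on WHITE (7,3): turn R to W, flip to black, move to (7,2). |black|=4
Step 3: on WHITE (7,2): turn R to N, flip to black, move to (6,2). |black|=5
Step 4: on WHITE (6,2): turn R to E, flip to black, move to (6,3). |black|=6
Step 5: on BLACK (6,3): turn L to N, flip to white, move to (5,3). |black|=5
Step 6: on WHITE (5,3): turn R to E, flip to black, move to (5,4). |black|=6

Answer: WHITE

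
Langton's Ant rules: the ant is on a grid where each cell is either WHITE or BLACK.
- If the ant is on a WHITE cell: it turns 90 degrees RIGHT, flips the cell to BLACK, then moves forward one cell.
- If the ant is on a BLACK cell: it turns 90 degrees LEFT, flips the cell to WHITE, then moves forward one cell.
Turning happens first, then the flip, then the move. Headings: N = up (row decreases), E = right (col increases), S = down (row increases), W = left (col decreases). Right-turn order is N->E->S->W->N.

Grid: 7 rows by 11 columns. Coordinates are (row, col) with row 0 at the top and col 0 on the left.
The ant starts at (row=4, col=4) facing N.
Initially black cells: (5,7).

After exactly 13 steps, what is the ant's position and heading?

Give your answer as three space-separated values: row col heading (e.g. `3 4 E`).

Step 1: on WHITE (4,4): turn R to E, flip to black, move to (4,5). |black|=2
Step 2: on WHITE (4,5): turn R to S, flip to black, move to (5,5). |black|=3
Step 3: on WHITE (5,5): turn R to W, flip to black, move to (5,4). |black|=4
Step 4: on WHITE (5,4): turn R to N, flip to black, move to (4,4). |black|=5
Step 5: on BLACK (4,4): turn L to W, flip to white, move to (4,3). |black|=4
Step 6: on WHITE (4,3): turn R to N, flip to black, move to (3,3). |black|=5
Step 7: on WHITE (3,3): turn R to E, flip to black, move to (3,4). |black|=6
Step 8: on WHITE (3,4): turn R to S, flip to black, move to (4,4). |black|=7
Step 9: on WHITE (4,4): turn R to W, flip to black, move to (4,3). |black|=8
Step 10: on BLACK (4,3): turn L to S, flip to white, move to (5,3). |black|=7
Step 11: on WHITE (5,3): turn R to W, flip to black, move to (5,2). |black|=8
Step 12: on WHITE (5,2): turn R to N, flip to black, move to (4,2). |black|=9
Step 13: on WHITE (4,2): turn R to E, flip to black, move to (4,3). |black|=10

Answer: 4 3 E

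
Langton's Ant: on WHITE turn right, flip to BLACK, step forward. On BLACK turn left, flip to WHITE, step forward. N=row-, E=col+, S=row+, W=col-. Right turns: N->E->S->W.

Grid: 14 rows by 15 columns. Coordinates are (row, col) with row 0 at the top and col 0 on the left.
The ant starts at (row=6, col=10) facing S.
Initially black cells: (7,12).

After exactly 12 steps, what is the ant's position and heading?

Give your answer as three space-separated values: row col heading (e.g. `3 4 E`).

Step 1: on WHITE (6,10): turn R to W, flip to black, move to (6,9). |black|=2
Step 2: on WHITE (6,9): turn R to N, flip to black, move to (5,9). |black|=3
Step 3: on WHITE (5,9): turn R to E, flip to black, move to (5,10). |black|=4
Step 4: on WHITE (5,10): turn R to S, flip to black, move to (6,10). |black|=5
Step 5: on BLACK (6,10): turn L to E, flip to white, move to (6,11). |black|=4
Step 6: on WHITE (6,11): turn R to S, flip to black, move to (7,11). |black|=5
Step 7: on WHITE (7,11): turn R to W, flip to black, move to (7,10). |black|=6
Step 8: on WHITE (7,10): turn R to N, flip to black, move to (6,10). |black|=7
Step 9: on WHITE (6,10): turn R to E, flip to black, move to (6,11). |black|=8
Step 10: on BLACK (6,11): turn L to N, flip to white, move to (5,11). |black|=7
Step 11: on WHITE (5,11): turn R to E, flip to black, move to (5,12). |black|=8
Step 12: on WHITE (5,12): turn R to S, flip to black, move to (6,12). |black|=9

Answer: 6 12 S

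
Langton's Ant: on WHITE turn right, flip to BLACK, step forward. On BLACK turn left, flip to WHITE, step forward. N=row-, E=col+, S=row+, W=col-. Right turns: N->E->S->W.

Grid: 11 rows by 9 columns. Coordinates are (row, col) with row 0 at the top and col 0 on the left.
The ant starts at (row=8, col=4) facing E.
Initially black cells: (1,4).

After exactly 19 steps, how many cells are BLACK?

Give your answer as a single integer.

Answer: 8

Derivation:
Step 1: on WHITE (8,4): turn R to S, flip to black, move to (9,4). |black|=2
Step 2: on WHITE (9,4): turn R to W, flip to black, move to (9,3). |black|=3
Step 3: on WHITE (9,3): turn R to N, flip to black, move to (8,3). |black|=4
Step 4: on WHITE (8,3): turn R to E, flip to black, move to (8,4). |black|=5
Step 5: on BLACK (8,4): turn L to N, flip to white, move to (7,4). |black|=4
Step 6: on WHITE (7,4): turn R to E, flip to black, move to (7,5). |black|=5
Step 7: on WHITE (7,5): turn R to S, flip to black, move to (8,5). |black|=6
Step 8: on WHITE (8,5): turn R to W, flip to black, move to (8,4). |black|=7
Step 9: on WHITE (8,4): turn R to N, flip to black, move to (7,4). |black|=8
Step 10: on BLACK (7,4): turn L to W, flip to white, move to (7,3). |black|=7
Step 11: on WHITE (7,3): turn R to N, flip to black, move to (6,3). |black|=8
Step 12: on WHITE (6,3): turn R to E, flip to black, move to (6,4). |black|=9
Step 13: on WHITE (6,4): turn R to S, flip to black, move to (7,4). |black|=10
Step 14: on WHITE (7,4): turn R to W, flip to black, move to (7,3). |black|=11
Step 15: on BLACK (7,3): turn L to S, flip to white, move to (8,3). |black|=10
Step 16: on BLACK (8,3): turn L to E, flip to white, move to (8,4). |black|=9
Step 17: on BLACK (8,4): turn L to N, flip to white, move to (7,4). |black|=8
Step 18: on BLACK (7,4): turn L to W, flip to white, move to (7,3). |black|=7
Step 19: on WHITE (7,3): turn R to N, flip to black, move to (6,3). |black|=8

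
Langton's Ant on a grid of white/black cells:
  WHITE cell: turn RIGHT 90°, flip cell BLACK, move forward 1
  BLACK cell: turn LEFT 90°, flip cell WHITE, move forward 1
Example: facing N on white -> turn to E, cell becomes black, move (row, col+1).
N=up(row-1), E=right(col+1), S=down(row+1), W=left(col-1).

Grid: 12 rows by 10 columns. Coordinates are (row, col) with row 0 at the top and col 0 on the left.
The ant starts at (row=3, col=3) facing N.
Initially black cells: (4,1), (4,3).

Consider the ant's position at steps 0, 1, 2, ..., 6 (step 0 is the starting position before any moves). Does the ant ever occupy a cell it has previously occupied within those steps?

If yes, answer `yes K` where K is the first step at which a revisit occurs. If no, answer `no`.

Step 1: on WHITE (3,3): turn R to E, flip to black, move to (3,4). |black|=3 — new cell
Step 2: on WHITE (3,4): turn R to S, flip to black, move to (4,4). |black|=4 — new cell
Step 3: on WHITE (4,4): turn R to W, flip to black, move to (4,3). |black|=5 — new cell
Step 4: on BLACK (4,3): turn L to S, flip to white, move to (5,3). |black|=4 — new cell
Step 5: on WHITE (5,3): turn R to W, flip to black, move to (5,2). |black|=5 — new cell
Step 6: on WHITE (5,2): turn R to N, flip to black, move to (4,2). |black|=6 — new cell
No revisit within 6 steps.

Answer: no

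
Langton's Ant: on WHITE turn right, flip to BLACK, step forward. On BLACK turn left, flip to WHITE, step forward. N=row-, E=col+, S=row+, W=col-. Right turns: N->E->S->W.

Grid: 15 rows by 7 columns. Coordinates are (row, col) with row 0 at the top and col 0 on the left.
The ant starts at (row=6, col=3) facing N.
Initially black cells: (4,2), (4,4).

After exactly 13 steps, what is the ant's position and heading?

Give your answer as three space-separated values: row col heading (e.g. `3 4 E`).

Step 1: on WHITE (6,3): turn R to E, flip to black, move to (6,4). |black|=3
Step 2: on WHITE (6,4): turn R to S, flip to black, move to (7,4). |black|=4
Step 3: on WHITE (7,4): turn R to W, flip to black, move to (7,3). |black|=5
Step 4: on WHITE (7,3): turn R to N, flip to black, move to (6,3). |black|=6
Step 5: on BLACK (6,3): turn L to W, flip to white, move to (6,2). |black|=5
Step 6: on WHITE (6,2): turn R to N, flip to black, move to (5,2). |black|=6
Step 7: on WHITE (5,2): turn R to E, flip to black, move to (5,3). |black|=7
Step 8: on WHITE (5,3): turn R to S, flip to black, move to (6,3). |black|=8
Step 9: on WHITE (6,3): turn R to W, flip to black, move to (6,2). |black|=9
Step 10: on BLACK (6,2): turn L to S, flip to white, move to (7,2). |black|=8
Step 11: on WHITE (7,2): turn R to W, flip to black, move to (7,1). |black|=9
Step 12: on WHITE (7,1): turn R to N, flip to black, move to (6,1). |black|=10
Step 13: on WHITE (6,1): turn R to E, flip to black, move to (6,2). |black|=11

Answer: 6 2 E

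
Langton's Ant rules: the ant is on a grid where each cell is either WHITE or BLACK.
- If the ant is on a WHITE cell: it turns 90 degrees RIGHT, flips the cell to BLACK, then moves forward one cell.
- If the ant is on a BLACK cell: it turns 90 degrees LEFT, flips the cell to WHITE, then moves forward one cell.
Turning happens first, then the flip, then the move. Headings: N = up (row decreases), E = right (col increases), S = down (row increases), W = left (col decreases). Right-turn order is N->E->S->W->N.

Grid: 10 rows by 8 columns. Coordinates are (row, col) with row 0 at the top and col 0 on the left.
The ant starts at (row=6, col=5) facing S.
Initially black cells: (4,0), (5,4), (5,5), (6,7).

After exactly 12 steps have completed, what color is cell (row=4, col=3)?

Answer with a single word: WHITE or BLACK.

Step 1: on WHITE (6,5): turn R to W, flip to black, move to (6,4). |black|=5
Step 2: on WHITE (6,4): turn R to N, flip to black, move to (5,4). |black|=6
Step 3: on BLACK (5,4): turn L to W, flip to white, move to (5,3). |black|=5
Step 4: on WHITE (5,3): turn R to N, flip to black, move to (4,3). |black|=6
Step 5: on WHITE (4,3): turn R to E, flip to black, move to (4,4). |black|=7
Step 6: on WHITE (4,4): turn R to S, flip to black, move to (5,4). |black|=8
Step 7: on WHITE (5,4): turn R to W, flip to black, move to (5,3). |black|=9
Step 8: on BLACK (5,3): turn L to S, flip to white, move to (6,3). |black|=8
Step 9: on WHITE (6,3): turn R to W, flip to black, move to (6,2). |black|=9
Step 10: on WHITE (6,2): turn R to N, flip to black, move to (5,2). |black|=10
Step 11: on WHITE (5,2): turn R to E, flip to black, move to (5,3). |black|=11
Step 12: on WHITE (5,3): turn R to S, flip to black, move to (6,3). |black|=12

Answer: BLACK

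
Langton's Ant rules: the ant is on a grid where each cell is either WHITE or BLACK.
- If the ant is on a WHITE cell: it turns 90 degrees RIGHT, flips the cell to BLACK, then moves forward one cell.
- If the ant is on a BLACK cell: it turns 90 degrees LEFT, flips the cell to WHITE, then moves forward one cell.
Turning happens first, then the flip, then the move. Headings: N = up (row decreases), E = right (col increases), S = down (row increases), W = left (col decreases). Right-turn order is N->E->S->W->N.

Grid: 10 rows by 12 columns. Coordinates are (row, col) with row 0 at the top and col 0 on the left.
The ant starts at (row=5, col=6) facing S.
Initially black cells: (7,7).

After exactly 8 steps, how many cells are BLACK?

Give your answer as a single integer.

Step 1: on WHITE (5,6): turn R to W, flip to black, move to (5,5). |black|=2
Step 2: on WHITE (5,5): turn R to N, flip to black, move to (4,5). |black|=3
Step 3: on WHITE (4,5): turn R to E, flip to black, move to (4,6). |black|=4
Step 4: on WHITE (4,6): turn R to S, flip to black, move to (5,6). |black|=5
Step 5: on BLACK (5,6): turn L to E, flip to white, move to (5,7). |black|=4
Step 6: on WHITE (5,7): turn R to S, flip to black, move to (6,7). |black|=5
Step 7: on WHITE (6,7): turn R to W, flip to black, move to (6,6). |black|=6
Step 8: on WHITE (6,6): turn R to N, flip to black, move to (5,6). |black|=7

Answer: 7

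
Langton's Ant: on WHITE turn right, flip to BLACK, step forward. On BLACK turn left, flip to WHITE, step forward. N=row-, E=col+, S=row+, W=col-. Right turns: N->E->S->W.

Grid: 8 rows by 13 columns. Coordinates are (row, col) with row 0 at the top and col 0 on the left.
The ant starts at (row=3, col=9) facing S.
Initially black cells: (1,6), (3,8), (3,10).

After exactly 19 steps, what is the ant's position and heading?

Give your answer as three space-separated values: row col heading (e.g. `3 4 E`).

Answer: 6 9 W

Derivation:
Step 1: on WHITE (3,9): turn R to W, flip to black, move to (3,8). |black|=4
Step 2: on BLACK (3,8): turn L to S, flip to white, move to (4,8). |black|=3
Step 3: on WHITE (4,8): turn R to W, flip to black, move to (4,7). |black|=4
Step 4: on WHITE (4,7): turn R to N, flip to black, move to (3,7). |black|=5
Step 5: on WHITE (3,7): turn R to E, flip to black, move to (3,8). |black|=6
Step 6: on WHITE (3,8): turn R to S, flip to black, move to (4,8). |black|=7
Step 7: on BLACK (4,8): turn L to E, flip to white, move to (4,9). |black|=6
Step 8: on WHITE (4,9): turn R to S, flip to black, move to (5,9). |black|=7
Step 9: on WHITE (5,9): turn R to W, flip to black, move to (5,8). |black|=8
Step 10: on WHITE (5,8): turn R to N, flip to black, move to (4,8). |black|=9
Step 11: on WHITE (4,8): turn R to E, flip to black, move to (4,9). |black|=10
Step 12: on BLACK (4,9): turn L to N, flip to white, move to (3,9). |black|=9
Step 13: on BLACK (3,9): turn L to W, flip to white, move to (3,8). |black|=8
Step 14: on BLACK (3,8): turn L to S, flip to white, move to (4,8). |black|=7
Step 15: on BLACK (4,8): turn L to E, flip to white, move to (4,9). |black|=6
Step 16: on WHITE (4,9): turn R to S, flip to black, move to (5,9). |black|=7
Step 17: on BLACK (5,9): turn L to E, flip to white, move to (5,10). |black|=6
Step 18: on WHITE (5,10): turn R to S, flip to black, move to (6,10). |black|=7
Step 19: on WHITE (6,10): turn R to W, flip to black, move to (6,9). |black|=8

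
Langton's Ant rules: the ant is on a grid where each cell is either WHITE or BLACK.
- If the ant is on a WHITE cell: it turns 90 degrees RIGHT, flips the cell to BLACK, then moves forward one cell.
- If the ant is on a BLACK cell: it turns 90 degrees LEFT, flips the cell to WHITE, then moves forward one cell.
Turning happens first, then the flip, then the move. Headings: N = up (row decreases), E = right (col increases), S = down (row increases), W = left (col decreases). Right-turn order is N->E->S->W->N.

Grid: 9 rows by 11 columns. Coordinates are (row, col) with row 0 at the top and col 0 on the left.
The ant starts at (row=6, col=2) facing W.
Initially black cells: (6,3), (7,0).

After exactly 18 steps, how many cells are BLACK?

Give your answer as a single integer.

Answer: 8

Derivation:
Step 1: on WHITE (6,2): turn R to N, flip to black, move to (5,2). |black|=3
Step 2: on WHITE (5,2): turn R to E, flip to black, move to (5,3). |black|=4
Step 3: on WHITE (5,3): turn R to S, flip to black, move to (6,3). |black|=5
Step 4: on BLACK (6,3): turn L to E, flip to white, move to (6,4). |black|=4
Step 5: on WHITE (6,4): turn R to S, flip to black, move to (7,4). |black|=5
Step 6: on WHITE (7,4): turn R to W, flip to black, move to (7,3). |black|=6
Step 7: on WHITE (7,3): turn R to N, flip to black, move to (6,3). |black|=7
Step 8: on WHITE (6,3): turn R to E, flip to black, move to (6,4). |black|=8
Step 9: on BLACK (6,4): turn L to N, flip to white, move to (5,4). |black|=7
Step 10: on WHITE (5,4): turn R to E, flip to black, move to (5,5). |black|=8
Step 11: on WHITE (5,5): turn R to S, flip to black, move to (6,5). |black|=9
Step 12: on WHITE (6,5): turn R to W, flip to black, move to (6,4). |black|=10
Step 13: on WHITE (6,4): turn R to N, flip to black, move to (5,4). |black|=11
Step 14: on BLACK (5,4): turn L to W, flip to white, move to (5,3). |black|=10
Step 15: on BLACK (5,3): turn L to S, flip to white, move to (6,3). |black|=9
Step 16: on BLACK (6,3): turn L to E, flip to white, move to (6,4). |black|=8
Step 17: on BLACK (6,4): turn L to N, flip to white, move to (5,4). |black|=7
Step 18: on WHITE (5,4): turn R to E, flip to black, move to (5,5). |black|=8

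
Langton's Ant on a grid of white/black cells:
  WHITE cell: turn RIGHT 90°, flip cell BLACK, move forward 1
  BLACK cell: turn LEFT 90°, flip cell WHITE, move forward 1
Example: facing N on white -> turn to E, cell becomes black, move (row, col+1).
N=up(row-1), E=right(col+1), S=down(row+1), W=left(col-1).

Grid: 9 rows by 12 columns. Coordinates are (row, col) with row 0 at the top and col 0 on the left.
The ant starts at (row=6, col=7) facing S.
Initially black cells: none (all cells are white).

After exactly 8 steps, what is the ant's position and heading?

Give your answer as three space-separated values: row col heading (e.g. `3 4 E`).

Answer: 6 7 N

Derivation:
Step 1: on WHITE (6,7): turn R to W, flip to black, move to (6,6). |black|=1
Step 2: on WHITE (6,6): turn R to N, flip to black, move to (5,6). |black|=2
Step 3: on WHITE (5,6): turn R to E, flip to black, move to (5,7). |black|=3
Step 4: on WHITE (5,7): turn R to S, flip to black, move to (6,7). |black|=4
Step 5: on BLACK (6,7): turn L to E, flip to white, move to (6,8). |black|=3
Step 6: on WHITE (6,8): turn R to S, flip to black, move to (7,8). |black|=4
Step 7: on WHITE (7,8): turn R to W, flip to black, move to (7,7). |black|=5
Step 8: on WHITE (7,7): turn R to N, flip to black, move to (6,7). |black|=6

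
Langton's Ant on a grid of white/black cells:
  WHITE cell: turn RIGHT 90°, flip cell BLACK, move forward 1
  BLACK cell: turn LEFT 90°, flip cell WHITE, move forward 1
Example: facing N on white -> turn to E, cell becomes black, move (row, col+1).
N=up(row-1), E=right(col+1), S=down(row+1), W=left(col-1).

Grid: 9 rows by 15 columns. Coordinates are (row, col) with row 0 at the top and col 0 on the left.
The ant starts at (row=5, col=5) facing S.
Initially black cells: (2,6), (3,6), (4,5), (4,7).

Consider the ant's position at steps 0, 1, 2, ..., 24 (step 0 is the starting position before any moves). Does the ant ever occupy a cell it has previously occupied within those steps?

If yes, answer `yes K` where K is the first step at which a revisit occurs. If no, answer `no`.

Step 1: on WHITE (5,5): turn R to W, flip to black, move to (5,4). |black|=5 — new cell
Step 2: on WHITE (5,4): turn R to N, flip to black, move to (4,4). |black|=6 — new cell
Step 3: on WHITE (4,4): turn R to E, flip to black, move to (4,5). |black|=7 — new cell
Step 4: on BLACK (4,5): turn L to N, flip to white, move to (3,5). |black|=6 — new cell
Step 5: on WHITE (3,5): turn R to E, flip to black, move to (3,6). |black|=7 — new cell
Step 6: on BLACK (3,6): turn L to N, flip to white, move to (2,6). |black|=6 — new cell
Step 7: on BLACK (2,6): turn L to W, flip to white, move to (2,5). |black|=5 — new cell
Step 8: on WHITE (2,5): turn R to N, flip to black, move to (1,5). |black|=6 — new cell
Step 9: on WHITE (1,5): turn R to E, flip to black, move to (1,6). |black|=7 — new cell
Step 10: on WHITE (1,6): turn R to S, flip to black, move to (2,6). |black|=8 — REVISIT

Answer: yes 10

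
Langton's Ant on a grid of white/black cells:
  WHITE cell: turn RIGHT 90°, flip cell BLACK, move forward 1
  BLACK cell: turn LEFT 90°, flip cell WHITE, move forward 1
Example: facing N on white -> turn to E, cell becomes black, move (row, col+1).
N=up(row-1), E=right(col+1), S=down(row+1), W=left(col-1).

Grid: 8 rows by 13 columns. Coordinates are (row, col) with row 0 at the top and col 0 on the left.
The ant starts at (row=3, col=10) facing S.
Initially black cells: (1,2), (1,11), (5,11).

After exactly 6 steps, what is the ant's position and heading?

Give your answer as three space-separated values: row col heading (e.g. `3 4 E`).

Step 1: on WHITE (3,10): turn R to W, flip to black, move to (3,9). |black|=4
Step 2: on WHITE (3,9): turn R to N, flip to black, move to (2,9). |black|=5
Step 3: on WHITE (2,9): turn R to E, flip to black, move to (2,10). |black|=6
Step 4: on WHITE (2,10): turn R to S, flip to black, move to (3,10). |black|=7
Step 5: on BLACK (3,10): turn L to E, flip to white, move to (3,11). |black|=6
Step 6: on WHITE (3,11): turn R to S, flip to black, move to (4,11). |black|=7

Answer: 4 11 S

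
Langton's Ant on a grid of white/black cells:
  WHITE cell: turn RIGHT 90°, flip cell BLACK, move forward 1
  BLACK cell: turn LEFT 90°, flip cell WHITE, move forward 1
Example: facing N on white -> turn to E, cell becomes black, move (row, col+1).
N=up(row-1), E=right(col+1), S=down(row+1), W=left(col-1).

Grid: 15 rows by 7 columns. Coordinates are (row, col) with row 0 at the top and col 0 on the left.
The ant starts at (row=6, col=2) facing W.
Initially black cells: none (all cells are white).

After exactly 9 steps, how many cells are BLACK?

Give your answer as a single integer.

Step 1: on WHITE (6,2): turn R to N, flip to black, move to (5,2). |black|=1
Step 2: on WHITE (5,2): turn R to E, flip to black, move to (5,3). |black|=2
Step 3: on WHITE (5,3): turn R to S, flip to black, move to (6,3). |black|=3
Step 4: on WHITE (6,3): turn R to W, flip to black, move to (6,2). |black|=4
Step 5: on BLACK (6,2): turn L to S, flip to white, move to (7,2). |black|=3
Step 6: on WHITE (7,2): turn R to W, flip to black, move to (7,1). |black|=4
Step 7: on WHITE (7,1): turn R to N, flip to black, move to (6,1). |black|=5
Step 8: on WHITE (6,1): turn R to E, flip to black, move to (6,2). |black|=6
Step 9: on WHITE (6,2): turn R to S, flip to black, move to (7,2). |black|=7

Answer: 7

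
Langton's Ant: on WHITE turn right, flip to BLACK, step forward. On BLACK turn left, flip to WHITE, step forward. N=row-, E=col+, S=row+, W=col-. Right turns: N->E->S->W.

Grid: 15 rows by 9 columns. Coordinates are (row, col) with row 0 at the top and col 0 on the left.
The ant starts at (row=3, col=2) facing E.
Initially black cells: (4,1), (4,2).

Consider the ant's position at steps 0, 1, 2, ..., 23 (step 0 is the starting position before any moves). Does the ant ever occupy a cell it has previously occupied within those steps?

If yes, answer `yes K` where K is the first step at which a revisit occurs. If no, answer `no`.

Answer: yes 5

Derivation:
Step 1: on WHITE (3,2): turn R to S, flip to black, move to (4,2). |black|=3 — new cell
Step 2: on BLACK (4,2): turn L to E, flip to white, move to (4,3). |black|=2 — new cell
Step 3: on WHITE (4,3): turn R to S, flip to black, move to (5,3). |black|=3 — new cell
Step 4: on WHITE (5,3): turn R to W, flip to black, move to (5,2). |black|=4 — new cell
Step 5: on WHITE (5,2): turn R to N, flip to black, move to (4,2). |black|=5 — REVISIT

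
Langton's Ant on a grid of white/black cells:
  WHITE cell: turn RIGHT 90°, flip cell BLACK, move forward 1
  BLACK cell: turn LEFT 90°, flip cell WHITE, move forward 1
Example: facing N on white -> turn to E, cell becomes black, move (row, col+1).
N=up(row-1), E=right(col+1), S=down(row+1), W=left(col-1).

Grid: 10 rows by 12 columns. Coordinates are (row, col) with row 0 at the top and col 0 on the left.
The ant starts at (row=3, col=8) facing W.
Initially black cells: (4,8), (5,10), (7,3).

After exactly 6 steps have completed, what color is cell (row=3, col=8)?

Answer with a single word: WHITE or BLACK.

Answer: WHITE

Derivation:
Step 1: on WHITE (3,8): turn R to N, flip to black, move to (2,8). |black|=4
Step 2: on WHITE (2,8): turn R to E, flip to black, move to (2,9). |black|=5
Step 3: on WHITE (2,9): turn R to S, flip to black, move to (3,9). |black|=6
Step 4: on WHITE (3,9): turn R to W, flip to black, move to (3,8). |black|=7
Step 5: on BLACK (3,8): turn L to S, flip to white, move to (4,8). |black|=6
Step 6: on BLACK (4,8): turn L to E, flip to white, move to (4,9). |black|=5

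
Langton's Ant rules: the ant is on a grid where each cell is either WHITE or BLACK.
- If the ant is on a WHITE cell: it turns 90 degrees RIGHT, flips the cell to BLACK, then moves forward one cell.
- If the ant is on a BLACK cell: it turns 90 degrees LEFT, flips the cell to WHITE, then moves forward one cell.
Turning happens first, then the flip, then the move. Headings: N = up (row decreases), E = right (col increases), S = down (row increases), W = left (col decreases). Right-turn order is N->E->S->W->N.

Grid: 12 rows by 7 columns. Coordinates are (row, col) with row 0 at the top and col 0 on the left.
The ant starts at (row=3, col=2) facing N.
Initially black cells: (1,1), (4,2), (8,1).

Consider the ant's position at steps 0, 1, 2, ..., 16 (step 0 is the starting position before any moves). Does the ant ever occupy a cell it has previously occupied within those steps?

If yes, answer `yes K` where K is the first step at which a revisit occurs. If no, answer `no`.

Step 1: on WHITE (3,2): turn R to E, flip to black, move to (3,3). |black|=4 — new cell
Step 2: on WHITE (3,3): turn R to S, flip to black, move to (4,3). |black|=5 — new cell
Step 3: on WHITE (4,3): turn R to W, flip to black, move to (4,2). |black|=6 — new cell
Step 4: on BLACK (4,2): turn L to S, flip to white, move to (5,2). |black|=5 — new cell
Step 5: on WHITE (5,2): turn R to W, flip to black, move to (5,1). |black|=6 — new cell
Step 6: on WHITE (5,1): turn R to N, flip to black, move to (4,1). |black|=7 — new cell
Step 7: on WHITE (4,1): turn R to E, flip to black, move to (4,2). |black|=8 — REVISIT

Answer: yes 7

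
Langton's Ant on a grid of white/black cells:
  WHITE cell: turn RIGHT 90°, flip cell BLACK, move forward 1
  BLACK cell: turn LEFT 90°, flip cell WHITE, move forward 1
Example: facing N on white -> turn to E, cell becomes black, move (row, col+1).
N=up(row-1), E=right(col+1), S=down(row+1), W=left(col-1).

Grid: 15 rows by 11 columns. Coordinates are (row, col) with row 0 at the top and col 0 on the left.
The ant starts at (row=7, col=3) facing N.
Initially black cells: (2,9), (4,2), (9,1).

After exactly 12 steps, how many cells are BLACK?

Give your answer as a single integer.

Step 1: on WHITE (7,3): turn R to E, flip to black, move to (7,4). |black|=4
Step 2: on WHITE (7,4): turn R to S, flip to black, move to (8,4). |black|=5
Step 3: on WHITE (8,4): turn R to W, flip to black, move to (8,3). |black|=6
Step 4: on WHITE (8,3): turn R to N, flip to black, move to (7,3). |black|=7
Step 5: on BLACK (7,3): turn L to W, flip to white, move to (7,2). |black|=6
Step 6: on WHITE (7,2): turn R to N, flip to black, move to (6,2). |black|=7
Step 7: on WHITE (6,2): turn R to E, flip to black, move to (6,3). |black|=8
Step 8: on WHITE (6,3): turn R to S, flip to black, move to (7,3). |black|=9
Step 9: on WHITE (7,3): turn R to W, flip to black, move to (7,2). |black|=10
Step 10: on BLACK (7,2): turn L to S, flip to white, move to (8,2). |black|=9
Step 11: on WHITE (8,2): turn R to W, flip to black, move to (8,1). |black|=10
Step 12: on WHITE (8,1): turn R to N, flip to black, move to (7,1). |black|=11

Answer: 11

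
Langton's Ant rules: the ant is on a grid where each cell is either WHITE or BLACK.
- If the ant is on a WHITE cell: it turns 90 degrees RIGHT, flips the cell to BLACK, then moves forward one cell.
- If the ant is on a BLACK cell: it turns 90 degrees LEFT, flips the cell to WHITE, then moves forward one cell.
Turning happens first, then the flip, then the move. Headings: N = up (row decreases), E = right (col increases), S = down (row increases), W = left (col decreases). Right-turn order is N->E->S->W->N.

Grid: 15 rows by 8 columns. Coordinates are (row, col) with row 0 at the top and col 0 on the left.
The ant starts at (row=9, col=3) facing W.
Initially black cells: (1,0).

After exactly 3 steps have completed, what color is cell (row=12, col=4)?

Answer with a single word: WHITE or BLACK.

Answer: WHITE

Derivation:
Step 1: on WHITE (9,3): turn R to N, flip to black, move to (8,3). |black|=2
Step 2: on WHITE (8,3): turn R to E, flip to black, move to (8,4). |black|=3
Step 3: on WHITE (8,4): turn R to S, flip to black, move to (9,4). |black|=4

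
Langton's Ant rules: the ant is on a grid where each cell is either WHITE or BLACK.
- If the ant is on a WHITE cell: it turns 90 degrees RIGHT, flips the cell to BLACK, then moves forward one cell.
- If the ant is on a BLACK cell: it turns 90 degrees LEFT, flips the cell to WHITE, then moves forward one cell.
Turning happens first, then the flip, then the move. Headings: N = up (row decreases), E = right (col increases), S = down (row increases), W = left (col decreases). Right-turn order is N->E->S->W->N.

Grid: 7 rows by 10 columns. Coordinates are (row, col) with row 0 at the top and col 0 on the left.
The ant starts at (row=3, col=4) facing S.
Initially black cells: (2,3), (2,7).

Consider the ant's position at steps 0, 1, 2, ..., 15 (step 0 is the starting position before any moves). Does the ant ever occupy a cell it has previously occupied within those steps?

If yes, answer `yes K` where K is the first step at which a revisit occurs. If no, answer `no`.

Step 1: on WHITE (3,4): turn R to W, flip to black, move to (3,3). |black|=3 — new cell
Step 2: on WHITE (3,3): turn R to N, flip to black, move to (2,3). |black|=4 — new cell
Step 3: on BLACK (2,3): turn L to W, flip to white, move to (2,2). |black|=3 — new cell
Step 4: on WHITE (2,2): turn R to N, flip to black, move to (1,2). |black|=4 — new cell
Step 5: on WHITE (1,2): turn R to E, flip to black, move to (1,3). |black|=5 — new cell
Step 6: on WHITE (1,3): turn R to S, flip to black, move to (2,3). |black|=6 — REVISIT

Answer: yes 6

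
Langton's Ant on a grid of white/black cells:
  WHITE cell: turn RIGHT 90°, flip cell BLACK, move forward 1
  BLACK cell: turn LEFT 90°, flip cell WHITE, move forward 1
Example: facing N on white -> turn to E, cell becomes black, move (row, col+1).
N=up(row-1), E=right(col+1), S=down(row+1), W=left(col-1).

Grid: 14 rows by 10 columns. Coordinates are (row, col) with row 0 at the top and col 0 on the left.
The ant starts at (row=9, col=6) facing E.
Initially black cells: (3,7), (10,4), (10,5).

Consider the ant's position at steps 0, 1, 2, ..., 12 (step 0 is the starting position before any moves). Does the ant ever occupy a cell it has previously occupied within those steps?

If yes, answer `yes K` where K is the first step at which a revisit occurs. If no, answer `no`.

Step 1: on WHITE (9,6): turn R to S, flip to black, move to (10,6). |black|=4 — new cell
Step 2: on WHITE (10,6): turn R to W, flip to black, move to (10,5). |black|=5 — new cell
Step 3: on BLACK (10,5): turn L to S, flip to white, move to (11,5). |black|=4 — new cell
Step 4: on WHITE (11,5): turn R to W, flip to black, move to (11,4). |black|=5 — new cell
Step 5: on WHITE (11,4): turn R to N, flip to black, move to (10,4). |black|=6 — new cell
Step 6: on BLACK (10,4): turn L to W, flip to white, move to (10,3). |black|=5 — new cell
Step 7: on WHITE (10,3): turn R to N, flip to black, move to (9,3). |black|=6 — new cell
Step 8: on WHITE (9,3): turn R to E, flip to black, move to (9,4). |black|=7 — new cell
Step 9: on WHITE (9,4): turn R to S, flip to black, move to (10,4). |black|=8 — REVISIT

Answer: yes 9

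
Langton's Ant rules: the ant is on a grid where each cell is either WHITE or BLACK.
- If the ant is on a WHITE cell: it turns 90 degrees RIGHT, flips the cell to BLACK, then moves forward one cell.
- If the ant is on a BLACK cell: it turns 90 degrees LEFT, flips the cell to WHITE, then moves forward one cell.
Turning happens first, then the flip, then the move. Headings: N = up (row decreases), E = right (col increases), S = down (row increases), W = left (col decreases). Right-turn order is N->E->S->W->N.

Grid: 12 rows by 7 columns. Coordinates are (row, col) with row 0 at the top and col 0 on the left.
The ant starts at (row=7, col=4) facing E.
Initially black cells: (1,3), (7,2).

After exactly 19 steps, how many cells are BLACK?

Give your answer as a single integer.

Answer: 9

Derivation:
Step 1: on WHITE (7,4): turn R to S, flip to black, move to (8,4). |black|=3
Step 2: on WHITE (8,4): turn R to W, flip to black, move to (8,3). |black|=4
Step 3: on WHITE (8,3): turn R to N, flip to black, move to (7,3). |black|=5
Step 4: on WHITE (7,3): turn R to E, flip to black, move to (7,4). |black|=6
Step 5: on BLACK (7,4): turn L to N, flip to white, move to (6,4). |black|=5
Step 6: on WHITE (6,4): turn R to E, flip to black, move to (6,5). |black|=6
Step 7: on WHITE (6,5): turn R to S, flip to black, move to (7,5). |black|=7
Step 8: on WHITE (7,5): turn R to W, flip to black, move to (7,4). |black|=8
Step 9: on WHITE (7,4): turn R to N, flip to black, move to (6,4). |black|=9
Step 10: on BLACK (6,4): turn L to W, flip to white, move to (6,3). |black|=8
Step 11: on WHITE (6,3): turn R to N, flip to black, move to (5,3). |black|=9
Step 12: on WHITE (5,3): turn R to E, flip to black, move to (5,4). |black|=10
Step 13: on WHITE (5,4): turn R to S, flip to black, move to (6,4). |black|=11
Step 14: on WHITE (6,4): turn R to W, flip to black, move to (6,3). |black|=12
Step 15: on BLACK (6,3): turn L to S, flip to white, move to (7,3). |black|=11
Step 16: on BLACK (7,3): turn L to E, flip to white, move to (7,4). |black|=10
Step 17: on BLACK (7,4): turn L to N, flip to white, move to (6,4). |black|=9
Step 18: on BLACK (6,4): turn L to W, flip to white, move to (6,3). |black|=8
Step 19: on WHITE (6,3): turn R to N, flip to black, move to (5,3). |black|=9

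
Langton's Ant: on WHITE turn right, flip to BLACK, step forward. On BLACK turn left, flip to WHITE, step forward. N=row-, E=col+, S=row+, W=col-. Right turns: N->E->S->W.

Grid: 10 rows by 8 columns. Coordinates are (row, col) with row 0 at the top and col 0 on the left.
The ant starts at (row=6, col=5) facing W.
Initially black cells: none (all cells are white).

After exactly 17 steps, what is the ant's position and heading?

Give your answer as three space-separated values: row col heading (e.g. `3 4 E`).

Answer: 7 5 S

Derivation:
Step 1: on WHITE (6,5): turn R to N, flip to black, move to (5,5). |black|=1
Step 2: on WHITE (5,5): turn R to E, flip to black, move to (5,6). |black|=2
Step 3: on WHITE (5,6): turn R to S, flip to black, move to (6,6). |black|=3
Step 4: on WHITE (6,6): turn R to W, flip to black, move to (6,5). |black|=4
Step 5: on BLACK (6,5): turn L to S, flip to white, move to (7,5). |black|=3
Step 6: on WHITE (7,5): turn R to W, flip to black, move to (7,4). |black|=4
Step 7: on WHITE (7,4): turn R to N, flip to black, move to (6,4). |black|=5
Step 8: on WHITE (6,4): turn R to E, flip to black, move to (6,5). |black|=6
Step 9: on WHITE (6,5): turn R to S, flip to black, move to (7,5). |black|=7
Step 10: on BLACK (7,5): turn L to E, flip to white, move to (7,6). |black|=6
Step 11: on WHITE (7,6): turn R to S, flip to black, move to (8,6). |black|=7
Step 12: on WHITE (8,6): turn R to W, flip to black, move to (8,5). |black|=8
Step 13: on WHITE (8,5): turn R to N, flip to black, move to (7,5). |black|=9
Step 14: on WHITE (7,5): turn R to E, flip to black, move to (7,6). |black|=10
Step 15: on BLACK (7,6): turn L to N, flip to white, move to (6,6). |black|=9
Step 16: on BLACK (6,6): turn L to W, flip to white, move to (6,5). |black|=8
Step 17: on BLACK (6,5): turn L to S, flip to white, move to (7,5). |black|=7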